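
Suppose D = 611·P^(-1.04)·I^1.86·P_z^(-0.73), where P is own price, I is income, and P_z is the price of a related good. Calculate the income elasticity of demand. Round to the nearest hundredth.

For a Cobb–Douglas (constant-elasticity) form D = A·I^α·…, the elasticity with respect to I equals the exponent α at every point.
Here the exponent on I is 1.86, so the income elasticity of demand is 1.86.

1.86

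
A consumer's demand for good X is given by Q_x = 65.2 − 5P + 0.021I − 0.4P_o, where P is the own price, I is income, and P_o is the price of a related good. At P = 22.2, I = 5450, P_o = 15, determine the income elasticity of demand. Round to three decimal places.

At the given point, Q_x = 65.2 − 5(22.2) + 0.021(5450) − 0.4(15) = 65.2 − 111 + 114.45 − 6 = 62.65.
∂Q_x/∂I = +0.021, so E_I = 0.021·(5450/62.65) ≈ 1.827.
E_I > 1: normal good (luxury).

1.827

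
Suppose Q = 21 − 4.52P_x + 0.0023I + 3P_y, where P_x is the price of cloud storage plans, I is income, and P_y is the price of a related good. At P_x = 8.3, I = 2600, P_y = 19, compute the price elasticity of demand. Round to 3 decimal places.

Q = 21 − 4.52(8.3) + 0.0023(2600) + 3(19) = 21 − 37.516 + 5.98 + 57 = 46.464.
∂Q/∂P_x = −4.52, so E_p = (−4.52)·(8.3/46.464) ≈ -0.807.
|E_p| < 1: demand is inelastic.

-0.807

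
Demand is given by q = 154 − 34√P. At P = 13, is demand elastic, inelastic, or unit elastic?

At P = 13, q = 31.4113.
dq/dP = −34/(2√P) = −34/(2·3.6056).
Point elasticity E = (dq/dP)·(P/q) = -4.715 × 13/31.4113 ≈ -1.951.
|E| ≈ 1.951 > 1, so demand is elastic.

elastic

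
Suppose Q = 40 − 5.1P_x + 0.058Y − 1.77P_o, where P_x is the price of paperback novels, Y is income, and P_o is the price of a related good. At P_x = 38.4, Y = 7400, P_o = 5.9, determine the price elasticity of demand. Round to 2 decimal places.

-0.74

At the given point, Q = 40 − 5.1(38.4) + 0.058(7400) − 1.77(5.9) = 40 − 195.84 + 429.2 − 10.443 = 262.917.
∂Q/∂P_x = −5.1, so E_p = (−5.1)·(38.4/262.917) ≈ -0.74.
|E_p| < 1: demand is inelastic.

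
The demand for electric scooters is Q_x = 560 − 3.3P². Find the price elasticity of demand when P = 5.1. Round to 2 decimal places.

-0.36

At P = 5.1, Q_x = 474.167.
dQ_x/dP = −2·3.3·P = −33.66.
Point elasticity E = (dQ_x/dP)·(P/Q_x) = -33.66 × 5.1/474.167 ≈ -0.36.
|E| < 1, so demand is inelastic at this price.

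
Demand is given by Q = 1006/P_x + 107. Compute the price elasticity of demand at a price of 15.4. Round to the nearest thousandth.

At P_x = 15.4, Q = 172.3247.
dQ/dP_x = −1006/P_x² = −4.2419.
Point elasticity E = (dQ/dP_x)·(P_x/Q) = -4.2419 × 15.4/172.3247 ≈ -0.379.
|E| < 1, so demand is inelastic at this price.

-0.379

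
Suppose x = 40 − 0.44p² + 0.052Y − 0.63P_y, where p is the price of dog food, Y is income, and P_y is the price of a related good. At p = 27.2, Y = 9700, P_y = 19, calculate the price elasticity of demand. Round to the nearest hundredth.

Substituting, x = 40 − 0.44(27.2)² + 0.052(9700) − 0.63(19) = 40 − 325.5296 + 504.4 − 11.97 = 206.9004.
∂x/∂p = −2·0.44·p = -23.936, so E_p = -23.936·(27.2/206.9004) ≈ -3.15.
|E_p| > 1: demand is elastic.

-3.15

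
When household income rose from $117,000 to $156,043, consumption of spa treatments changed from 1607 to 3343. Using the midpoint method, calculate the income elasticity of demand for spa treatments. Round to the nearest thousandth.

2.453

%ΔQ = (3343 − 1607)/[(1607+3343)/2] = 1736/2475 ≈ 0.7014.
%ΔM = (156,043 − 117,000)/[(117,000+156,043)/2] = 39043/136521.5 ≈ 0.2860.
E_I = %ΔQ/%ΔM ≈ 2.453.
E_I > 1: normal good (luxury).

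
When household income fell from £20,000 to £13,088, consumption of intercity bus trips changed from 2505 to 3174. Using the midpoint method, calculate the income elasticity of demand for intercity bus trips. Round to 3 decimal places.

-0.564

%ΔQ = (3174 − 2505)/[(2505+3174)/2] = 669/2839.5 ≈ 0.2356.
%ΔI = (13,088 − 20,000)/[(20,000+13,088)/2] = -6912/16544 ≈ -0.4178.
E_I = %ΔQ/%ΔI ≈ -0.564.
E_I < 0: inferior good.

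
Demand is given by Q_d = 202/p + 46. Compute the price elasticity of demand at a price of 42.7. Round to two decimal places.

At p = 42.7, Q_d = 50.7307.
dQ_d/dp = −202/p² = −0.1108.
Point elasticity E = (dQ_d/dp)·(p/Q_d) = -0.1108 × 42.7/50.7307 ≈ -0.09.
|E| < 1, so demand is inelastic at this price.

-0.09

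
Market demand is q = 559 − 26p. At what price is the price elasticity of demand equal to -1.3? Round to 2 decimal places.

Set −bp/(a − bp) = −1.3 ⇒ bp = 1.3(a − bp) ⇒ bp(1+1.3) = 1.3·a.
p = 1.3·559/(26·2.3) ≈ 12.15.

12.15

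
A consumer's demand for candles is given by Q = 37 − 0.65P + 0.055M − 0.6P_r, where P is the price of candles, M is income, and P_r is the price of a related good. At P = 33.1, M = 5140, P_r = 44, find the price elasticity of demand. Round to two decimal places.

Evaluating quantity at (P, M, P_r) gives Q = 37 − 0.65(33.1) + 0.055(5140) − 0.6(44) = 37 − 21.515 + 282.7 − 26.4 = 271.785.
∂Q/∂P = −0.65, so E_p = (−0.65)·(33.1/271.785) ≈ -0.08.
|E_p| < 1: demand is inelastic.

-0.08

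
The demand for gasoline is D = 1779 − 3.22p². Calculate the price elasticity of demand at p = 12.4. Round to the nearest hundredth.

-0.77

At p = 12.4, D = 1283.8928.
dD/dp = −2·3.22·p = −79.856.
Point elasticity E = (dD/dp)·(p/D) = -79.856 × 12.4/1283.8928 ≈ -0.77.
|E| < 1, so demand is inelastic at this price.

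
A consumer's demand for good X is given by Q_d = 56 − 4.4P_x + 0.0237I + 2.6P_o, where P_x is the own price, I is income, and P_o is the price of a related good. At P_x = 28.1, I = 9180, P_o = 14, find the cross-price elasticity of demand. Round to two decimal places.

Evaluating quantity at (P_x, I, P_o) gives Q_d = 56 − 4.4(28.1) + 0.0237(9180) + 2.6(14) = 56 − 123.64 + 217.566 + 36.4 = 186.326.
∂Q_d/∂P_o = +2.6, so E_xy = 2.6·(14/186.326) ≈ 0.20.
E_xy > 0: the goods are substitutes.

0.20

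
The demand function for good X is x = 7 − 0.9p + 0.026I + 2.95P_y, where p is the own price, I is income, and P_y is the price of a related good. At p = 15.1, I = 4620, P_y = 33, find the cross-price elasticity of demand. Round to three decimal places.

Substituting, x = 7 − 0.9(15.1) + 0.026(4620) + 2.95(33) = 7 − 13.59 + 120.12 + 97.35 = 210.88.
∂x/∂P_y = +2.95, so E_xy = 2.95·(33/210.88) ≈ 0.462.
E_xy > 0: the goods are substitutes.

0.462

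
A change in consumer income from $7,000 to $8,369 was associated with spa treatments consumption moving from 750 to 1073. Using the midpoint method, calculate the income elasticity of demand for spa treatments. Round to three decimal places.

1.989

%ΔQ = (1073 − 750)/[(750+1073)/2] = 323/911.5 ≈ 0.3544.
%ΔI = (8,369 − 7,000)/[(7,000+8,369)/2] = 1369/7684.5 ≈ 0.1782.
E_I = %ΔQ/%ΔI ≈ 1.989.
E_I > 1: normal good (luxury).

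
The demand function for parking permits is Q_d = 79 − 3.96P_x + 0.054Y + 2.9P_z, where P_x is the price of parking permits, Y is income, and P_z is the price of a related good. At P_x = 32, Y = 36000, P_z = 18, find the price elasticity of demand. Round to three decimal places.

At the given point, Q_d = 79 − 3.96(32) + 0.054(36000) + 2.9(18) = 79 − 126.72 + 1944 + 52.2 = 1948.48.
∂Q_d/∂P_x = −3.96, so E_p = (−3.96)·(32/1948.48) ≈ -0.065.
|E_p| < 1: demand is inelastic.

-0.065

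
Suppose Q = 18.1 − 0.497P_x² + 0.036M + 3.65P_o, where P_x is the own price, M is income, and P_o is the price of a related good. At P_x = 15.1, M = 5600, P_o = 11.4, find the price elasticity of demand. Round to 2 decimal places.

Evaluating quantity at (P_x, M, P_o) gives Q = 18.1 − 0.497(15.1)² + 0.036(5600) + 3.65(11.4) = 18.1 − 113.321 + 201.6 + 41.61 = 147.989.
∂Q/∂P_x = −2·0.497·P_x = -15.0094, so E_p = -15.0094·(15.1/147.989) ≈ -1.53.
|E_p| > 1: demand is elastic.

-1.53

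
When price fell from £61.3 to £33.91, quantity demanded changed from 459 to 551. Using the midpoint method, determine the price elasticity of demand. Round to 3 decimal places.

%Δq = (551 − 459)/[(459 + 551)/2] = 92/505 ≈ 0.1822.
%ΔP = (33.91 − 61.3)/[(61.3 + 33.91)/2] = -27.39/47.605 ≈ -0.5754.
Arc elasticity E = %Δq/%ΔP ≈ 0.1822/-0.5754 ≈ -0.317.
|E| < 1: demand is inelastic over this range.

-0.317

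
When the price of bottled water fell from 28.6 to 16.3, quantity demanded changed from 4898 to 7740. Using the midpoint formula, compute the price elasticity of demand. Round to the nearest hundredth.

-0.82

%ΔQ = (7740 − 4898)/[(4898 + 7740)/2] = 2842/6319 ≈ 0.4498.
%Δp = (16.3 − 28.6)/[(28.6 + 16.3)/2] = -12.3/22.45 ≈ -0.5479.
Arc elasticity E = %ΔQ/%Δp ≈ 0.4498/-0.5479 ≈ -0.82.
|E| < 1: demand is inelastic over this range.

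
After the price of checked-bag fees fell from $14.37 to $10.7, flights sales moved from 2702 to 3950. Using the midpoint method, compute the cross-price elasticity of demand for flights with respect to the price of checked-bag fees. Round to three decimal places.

%ΔQ_x = (3950 − 2702)/[(2702+3950)/2] = 1248/3326 ≈ 0.3752.
%ΔP_y = (10.7 − 14.37)/[(14.37+10.7)/2] ≈ -0.2928.
E_xy = 0.3752/-0.2928 ≈ -1.282.
E_xy < 0, so flights and checked-bag fees are complements.

-1.282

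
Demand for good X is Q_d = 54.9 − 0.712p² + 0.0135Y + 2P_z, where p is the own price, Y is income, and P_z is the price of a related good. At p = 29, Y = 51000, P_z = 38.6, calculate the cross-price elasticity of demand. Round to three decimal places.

Q_d = 54.9 − 0.712(29)² + 0.0135(51000) + 2(38.6) = 54.9 − 598.792 + 688.5 + 77.2 = 221.808.
∂Q_d/∂P_z = +2, so E_xy = 2·(38.6/221.808) ≈ 0.348.
E_xy > 0: the goods are substitutes.

0.348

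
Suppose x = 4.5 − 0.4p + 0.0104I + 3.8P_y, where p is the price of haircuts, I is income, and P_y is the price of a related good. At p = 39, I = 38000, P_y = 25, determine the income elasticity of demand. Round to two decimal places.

0.82

x = 4.5 − 0.4(39) + 0.0104(38000) + 3.8(25) = 4.5 − 15.6 + 395.2 + 95 = 479.1.
∂x/∂I = +0.0104, so E_I = 0.0104·(38000/479.1) ≈ 0.82.
E_I ∈ (0,1): normal good (necessity).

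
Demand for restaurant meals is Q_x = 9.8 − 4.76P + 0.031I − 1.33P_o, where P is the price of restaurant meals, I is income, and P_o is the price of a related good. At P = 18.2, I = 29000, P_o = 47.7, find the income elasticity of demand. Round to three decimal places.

1.185

Q_x = 9.8 − 4.76(18.2) + 0.031(29000) − 1.33(47.7) = 9.8 − 86.632 + 899 − 63.441 = 758.727.
∂Q_x/∂I = +0.031, so E_I = 0.031·(29000/758.727) ≈ 1.185.
E_I > 1: normal good (luxury).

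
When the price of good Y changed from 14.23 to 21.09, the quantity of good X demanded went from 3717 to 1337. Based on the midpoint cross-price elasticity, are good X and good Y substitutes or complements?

complements

%ΔQ_x = (1337 − 3717)/[(3717+1337)/2] = -2380/2527 ≈ -0.9418.
%ΔP_y = (21.09 − 14.23)/[(14.23+21.09)/2] ≈ 0.3884.
E_xy = -0.9418/0.3884 ≈ -2.425.
E_xy < 0, so the goods are complements.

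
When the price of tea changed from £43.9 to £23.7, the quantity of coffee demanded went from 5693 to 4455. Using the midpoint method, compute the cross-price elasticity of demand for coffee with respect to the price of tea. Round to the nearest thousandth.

%ΔQ_x = (4455 − 5693)/[(5693+4455)/2] = -1238/5074 ≈ -0.2440.
%ΔP_y = (23.7 − 43.9)/[(43.9+23.7)/2] ≈ -0.5976.
E_xy = -0.2440/-0.5976 ≈ 0.408.
E_xy > 0, so coffee and tea are substitutes.

0.408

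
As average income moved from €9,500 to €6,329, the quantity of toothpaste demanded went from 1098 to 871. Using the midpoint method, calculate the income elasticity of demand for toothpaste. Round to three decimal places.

%ΔQ = (871 − 1098)/[(1098+871)/2] = -227/984.5 ≈ -0.2306.
%ΔI = (6,329 − 9,500)/[(9,500+6,329)/2] = -3171/7914.5 ≈ -0.4007.
E_I = %ΔQ/%ΔI ≈ 0.575.
E_I ∈ (0,1): normal good (necessity).

0.575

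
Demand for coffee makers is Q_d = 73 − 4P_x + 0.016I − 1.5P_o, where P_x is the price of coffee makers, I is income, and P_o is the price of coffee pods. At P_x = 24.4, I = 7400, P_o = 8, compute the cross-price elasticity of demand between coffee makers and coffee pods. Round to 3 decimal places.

-0.147

Substituting, Q_d = 73 − 4(24.4) + 0.016(7400) − 1.5(8) = 73 − 97.6 + 118.4 − 12 = 81.8.
∂Q_d/∂P_o = −1.5, so E_xy = -1.5·(8/81.8) ≈ -0.147.
E_xy < 0: the goods are complements.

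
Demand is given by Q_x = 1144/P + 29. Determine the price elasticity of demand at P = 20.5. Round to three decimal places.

At P = 20.5, Q_x = 84.8049.
dQ_x/dP = −1144/P² = −2.7222.
Point elasticity E = (dQ_x/dP)·(P/Q_x) = -2.7222 × 20.5/84.8049 ≈ -0.658.
|E| < 1, so demand is inelastic at this price.

-0.658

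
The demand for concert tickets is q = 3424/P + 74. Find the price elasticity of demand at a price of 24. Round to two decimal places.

-0.66

At P = 24, q = 216.6667.
dq/dP = −3424/P² = −5.9444.
Point elasticity E = (dq/dP)·(P/q) = -5.9444 × 24/216.6667 ≈ -0.66.
|E| < 1, so demand is inelastic at this price.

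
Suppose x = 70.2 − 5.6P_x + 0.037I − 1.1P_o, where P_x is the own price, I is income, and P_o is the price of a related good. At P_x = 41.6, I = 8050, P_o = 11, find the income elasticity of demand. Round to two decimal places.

Evaluating quantity at (P_x, I, P_o) gives x = 70.2 − 5.6(41.6) + 0.037(8050) − 1.1(11) = 70.2 − 232.96 + 297.85 − 12.1 = 122.99.
∂x/∂I = +0.037, so E_I = 0.037·(8050/122.99) ≈ 2.42.
E_I > 1: normal good (luxury).

2.42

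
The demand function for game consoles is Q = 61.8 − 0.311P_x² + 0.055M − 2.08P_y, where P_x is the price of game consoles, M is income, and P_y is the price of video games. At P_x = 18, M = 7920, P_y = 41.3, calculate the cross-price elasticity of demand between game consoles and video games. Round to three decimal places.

At the given point, Q = 61.8 − 0.311(18)² + 0.055(7920) − 2.08(41.3) = 61.8 − 100.764 + 435.6 − 85.904 = 310.732.
∂Q/∂P_y = −2.08, so E_xy = -2.08·(41.3/310.732) ≈ -0.276.
E_xy < 0: the goods are complements.

-0.276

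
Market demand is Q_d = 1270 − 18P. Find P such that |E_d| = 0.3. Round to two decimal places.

16.28

Set −bP/(a − bP) = −0.3 ⇒ bP = 0.3(a − bP) ⇒ bP(1+0.3) = 0.3·a.
P = 0.3·1270/(18·1.3) ≈ 16.28.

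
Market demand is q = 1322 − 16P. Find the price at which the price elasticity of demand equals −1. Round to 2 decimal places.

41.31

For linear demand q = a − bP, E = −bP/(a − bP). |E| = 1 ⇒ bP = a − bP ⇒ P = a/(2b).
P = 1322/(2·16) ≈ 41.31.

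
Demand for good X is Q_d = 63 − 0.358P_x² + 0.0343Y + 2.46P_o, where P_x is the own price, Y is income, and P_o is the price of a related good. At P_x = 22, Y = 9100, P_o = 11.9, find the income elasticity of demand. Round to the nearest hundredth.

Evaluating quantity at (P_x, Y, P_o) gives Q_d = 63 − 0.358(22)² + 0.0343(9100) + 2.46(11.9) = 63 − 173.272 + 312.13 + 29.274 = 231.132.
∂Q_d/∂Y = +0.0343, so E_I = 0.0343·(9100/231.132) ≈ 1.35.
E_I > 1: normal good (luxury).

1.35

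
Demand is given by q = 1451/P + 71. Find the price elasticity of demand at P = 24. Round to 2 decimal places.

At P = 24, q = 131.4583.
dq/dP = −1451/P² = −2.5191.
Point elasticity E = (dq/dP)·(P/q) = -2.5191 × 24/131.4583 ≈ -0.46.
|E| < 1, so demand is inelastic at this price.

-0.46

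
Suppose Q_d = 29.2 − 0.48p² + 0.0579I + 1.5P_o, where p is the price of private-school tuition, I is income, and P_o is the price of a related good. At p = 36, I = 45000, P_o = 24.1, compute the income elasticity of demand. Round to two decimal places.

1.27

First evaluate Q_d: 29.2 − 0.48(36)² + 0.0579(45000) + 1.5(24.1) = 29.2 − 622.08 + 2605.5 + 36.15 = 2048.77.
∂Q_d/∂I = +0.0579, so E_I = 0.0579·(45000/2048.77) ≈ 1.27.
E_I > 1: normal good (luxury).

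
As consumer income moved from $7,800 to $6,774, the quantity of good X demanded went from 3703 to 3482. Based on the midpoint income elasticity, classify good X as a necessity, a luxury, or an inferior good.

necessity

%ΔQ = (3482 − 3703)/[(3703+3482)/2] = -221/3592.5 ≈ -0.0615.
%ΔY = (6,774 − 7,800)/[(7,800+6,774)/2] = -1026/7287 ≈ -0.1408.
E_I = %ΔQ/%ΔY ≈ 0.437.
E_I ∈ (0,1): normal good (necessity).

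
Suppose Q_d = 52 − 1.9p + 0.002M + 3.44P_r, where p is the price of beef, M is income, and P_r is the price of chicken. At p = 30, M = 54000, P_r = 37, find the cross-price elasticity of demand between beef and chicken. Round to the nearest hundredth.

0.55

Substituting, Q_d = 52 − 1.9(30) + 0.002(54000) + 3.44(37) = 52 − 57 + 108 + 127.28 = 230.28.
∂Q_d/∂P_r = +3.44, so E_xy = 3.44·(37/230.28) ≈ 0.55.
E_xy > 0: the goods are substitutes.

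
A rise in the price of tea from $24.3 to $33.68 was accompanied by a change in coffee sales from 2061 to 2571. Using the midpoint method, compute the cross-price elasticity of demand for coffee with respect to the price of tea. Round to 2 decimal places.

0.68

%ΔQ_x = (2571 − 2061)/[(2061+2571)/2] = 510/2316 ≈ 0.2202.
%ΔP_y = (33.68 − 24.3)/[(24.3+33.68)/2] ≈ 0.3236.
E_xy = 0.2202/0.3236 ≈ 0.68.
E_xy > 0, so coffee and tea are substitutes.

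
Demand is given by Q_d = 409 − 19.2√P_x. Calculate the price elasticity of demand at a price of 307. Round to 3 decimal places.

-2.317

At P_x = 307, Q_d = 72.5888.
dQ_d/dP_x = −19.2/(2√P_x) = −19.2/(2·17.5214).
Point elasticity E = (dQ_d/dP_x)·(P_x/Q_d) = -0.5479 × 307/72.5888 ≈ -2.317.
|E| > 1, so demand is elastic at this price.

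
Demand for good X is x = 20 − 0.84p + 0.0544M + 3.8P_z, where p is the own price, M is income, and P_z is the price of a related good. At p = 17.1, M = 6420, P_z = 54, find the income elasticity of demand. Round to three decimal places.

Evaluating quantity at (p, M, P_z) gives x = 20 − 0.84(17.1) + 0.0544(6420) + 3.8(54) = 20 − 14.364 + 349.248 + 205.2 = 560.084.
∂x/∂M = +0.0544, so E_I = 0.0544·(6420/560.084) ≈ 0.624.
E_I ∈ (0,1): normal good (necessity).

0.624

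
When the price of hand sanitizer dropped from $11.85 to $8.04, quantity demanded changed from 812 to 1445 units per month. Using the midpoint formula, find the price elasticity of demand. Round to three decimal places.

%ΔQ = (1445 − 812)/[(812 + 1445)/2] = 633/1128.5 ≈ 0.5609.
%Δp = (8.04 − 11.85)/[(11.85 + 8.04)/2] = -3.81/9.945 ≈ -0.3831.
Arc elasticity E = %ΔQ/%Δp ≈ 0.5609/-0.3831 ≈ -1.464.
|E| > 1: demand is elastic over this range.

-1.464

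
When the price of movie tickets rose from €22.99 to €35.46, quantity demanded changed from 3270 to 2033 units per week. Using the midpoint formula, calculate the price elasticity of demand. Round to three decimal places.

-1.093

%ΔQ = (2033 − 3270)/[(3270 + 2033)/2] = -1237/2651.5 ≈ -0.4665.
%Δp = (35.46 − 22.99)/[(22.99 + 35.46)/2] = 12.47/29.225 ≈ 0.4267.
Arc elasticity E = %ΔQ/%Δp ≈ -0.4665/0.4267 ≈ -1.093.
|E| > 1: demand is elastic over this range.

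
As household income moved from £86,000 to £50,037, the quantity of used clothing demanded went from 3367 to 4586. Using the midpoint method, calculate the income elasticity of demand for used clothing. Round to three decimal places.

-0.580

%ΔQ = (4586 − 3367)/[(3367+4586)/2] = 1219/3976.5 ≈ 0.3066.
%ΔM = (50,037 − 86,000)/[(86,000+50,037)/2] = -35963/68018.5 ≈ -0.5287.
E_I = %ΔQ/%ΔM ≈ -0.580.
E_I < 0: inferior good.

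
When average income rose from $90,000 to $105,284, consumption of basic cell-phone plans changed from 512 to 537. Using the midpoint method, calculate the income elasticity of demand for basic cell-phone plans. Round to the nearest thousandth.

%ΔQ = (537 − 512)/[(512+537)/2] = 25/524.5 ≈ 0.0477.
%ΔY = (105,284 − 90,000)/[(90,000+105,284)/2] = 15284/97642 ≈ 0.1565.
E_I = %ΔQ/%ΔY ≈ 0.305.
E_I ∈ (0,1): normal good (necessity).

0.305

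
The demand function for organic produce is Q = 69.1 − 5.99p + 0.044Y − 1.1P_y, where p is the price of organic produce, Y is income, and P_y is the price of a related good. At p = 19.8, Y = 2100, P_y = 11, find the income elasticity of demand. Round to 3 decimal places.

3.000

First evaluate Q: 69.1 − 5.99(19.8) + 0.044(2100) − 1.1(11) = 69.1 − 118.602 + 92.4 − 12.1 = 30.798.
∂Q/∂Y = +0.044, so E_I = 0.044·(2100/30.798) ≈ 3.000.
E_I > 1: normal good (luxury).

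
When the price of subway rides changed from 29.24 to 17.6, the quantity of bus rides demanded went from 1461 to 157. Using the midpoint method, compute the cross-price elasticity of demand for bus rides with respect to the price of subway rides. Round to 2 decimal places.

%ΔQ_x = (157 − 1461)/[(1461+157)/2] = -1304/809 ≈ -1.6119.
%ΔP_y = (17.6 − 29.24)/[(29.24+17.6)/2] ≈ -0.4970.
E_xy = -1.6119/-0.4970 ≈ 3.24.
E_xy > 0, so bus rides and subway rides are substitutes.

3.24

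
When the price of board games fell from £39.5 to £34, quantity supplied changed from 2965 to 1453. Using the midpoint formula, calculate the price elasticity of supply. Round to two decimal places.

%ΔQ = (1453 − 2965)/[(2965 + 1453)/2] = -1512/2209 ≈ -0.6845.
%Δp = (34 − 39.5)/[(39.5 + 34)/2] = -5.5/36.75 ≈ -0.1497.
Arc elasticity E = %ΔQ/%Δp ≈ -0.6845/-0.1497 ≈ 4.57.
|E| > 1: supply is elastic over this range.

4.57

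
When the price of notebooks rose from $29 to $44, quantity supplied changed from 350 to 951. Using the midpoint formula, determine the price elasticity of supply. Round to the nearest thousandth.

2.248

%ΔQ = (951 − 350)/[(350 + 951)/2] = 601/650.5 ≈ 0.9239.
%ΔP = (44 − 29)/[(29 + 44)/2] = 15/36.5 ≈ 0.4110.
Arc elasticity E = %ΔQ/%ΔP ≈ 0.9239/0.4110 ≈ 2.248.
|E| > 1: supply is elastic over this range.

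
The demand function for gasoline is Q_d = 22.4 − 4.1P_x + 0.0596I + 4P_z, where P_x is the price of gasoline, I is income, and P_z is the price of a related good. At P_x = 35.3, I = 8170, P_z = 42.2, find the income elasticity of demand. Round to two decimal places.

First evaluate Q_d: 22.4 − 4.1(35.3) + 0.0596(8170) + 4(42.2) = 22.4 − 144.73 + 486.932 + 168.8 = 533.402.
∂Q_d/∂I = +0.0596, so E_I = 0.0596·(8170/533.402) ≈ 0.91.
E_I ∈ (0,1): normal good (necessity).

0.91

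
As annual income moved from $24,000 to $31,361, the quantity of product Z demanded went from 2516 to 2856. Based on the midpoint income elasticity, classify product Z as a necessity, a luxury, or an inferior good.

necessity

%ΔQ = (2856 − 2516)/[(2516+2856)/2] = 340/2686 ≈ 0.1266.
%ΔY = (31,361 − 24,000)/[(24,000+31,361)/2] = 7361/27680.5 ≈ 0.2659.
E_I = %ΔQ/%ΔY ≈ 0.476.
E_I ∈ (0,1): normal good (necessity).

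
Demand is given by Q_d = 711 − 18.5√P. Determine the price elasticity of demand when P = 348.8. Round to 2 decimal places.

-0.47

At P = 348.8, Q_d = 365.4905.
dQ_d/dP = −18.5/(2√P) = −18.5/(2·18.6762).
Point elasticity E = (dQ_d/dP)·(P/Q_d) = -0.4953 × 348.8/365.4905 ≈ -0.47.
|E| < 1, so demand is inelastic at this price.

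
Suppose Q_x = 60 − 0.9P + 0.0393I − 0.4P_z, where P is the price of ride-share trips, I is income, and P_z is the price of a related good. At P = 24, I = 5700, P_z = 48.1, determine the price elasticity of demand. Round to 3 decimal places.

-0.089

Substituting, Q_x = 60 − 0.9(24) + 0.0393(5700) − 0.4(48.1) = 60 − 21.6 + 224.01 − 19.24 = 243.17.
∂Q_x/∂P = −0.9, so E_p = (−0.9)·(24/243.17) ≈ -0.089.
|E_p| < 1: demand is inelastic.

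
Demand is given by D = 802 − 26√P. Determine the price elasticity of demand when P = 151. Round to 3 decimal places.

-0.331

At P = 151, D = 482.5067.
dD/dP = −26/(2√P) = −26/(2·12.2882).
Point elasticity E = (dD/dP)·(P/D) = -1.0579 × 151/482.5067 ≈ -0.331.
|E| < 1, so demand is inelastic at this price.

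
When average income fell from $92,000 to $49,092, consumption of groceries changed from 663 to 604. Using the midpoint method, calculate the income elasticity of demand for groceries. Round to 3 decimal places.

0.153

%ΔQ = (604 − 663)/[(663+604)/2] = -59/633.5 ≈ -0.0931.
%ΔI = (49,092 − 92,000)/[(92,000+49,092)/2] = -42908/70546 ≈ -0.6082.
E_I = %ΔQ/%ΔI ≈ 0.153.
E_I ∈ (0,1): normal good (necessity).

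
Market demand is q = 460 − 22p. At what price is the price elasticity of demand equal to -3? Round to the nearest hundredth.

15.68

Set −bp/(a − bp) = −3 ⇒ bp = 3(a − bp) ⇒ bp(1+3) = 3·a.
p = 3·460/(22·4) ≈ 15.68.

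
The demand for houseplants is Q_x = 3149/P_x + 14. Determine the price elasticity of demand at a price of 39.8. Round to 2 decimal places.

-0.85

At P_x = 39.8, Q_x = 93.1206.
dQ_x/dP_x = −3149/P_x² = −1.988.
Point elasticity E = (dQ_x/dP_x)·(P_x/Q_x) = -1.988 × 39.8/93.1206 ≈ -0.85.
|E| < 1, so demand is inelastic at this price.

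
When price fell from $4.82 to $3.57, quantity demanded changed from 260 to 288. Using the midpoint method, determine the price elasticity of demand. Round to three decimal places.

%ΔQ = (288 − 260)/[(260 + 288)/2] = 28/274 ≈ 0.1022.
%Δp = (3.57 − 4.82)/[(4.82 + 3.57)/2] = -1.25/4.195 ≈ -0.2980.
Arc elasticity E = %ΔQ/%Δp ≈ 0.1022/-0.2980 ≈ -0.343.
|E| < 1: demand is inelastic over this range.

-0.343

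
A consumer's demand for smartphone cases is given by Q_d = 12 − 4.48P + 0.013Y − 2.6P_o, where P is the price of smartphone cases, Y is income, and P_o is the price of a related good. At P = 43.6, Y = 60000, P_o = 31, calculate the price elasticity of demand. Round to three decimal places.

-0.378

First evaluate Q_d: 12 − 4.48(43.6) + 0.013(60000) − 2.6(31) = 12 − 195.328 + 780 − 80.6 = 516.072.
∂Q_d/∂P = −4.48, so E_p = (−4.48)·(43.6/516.072) ≈ -0.378.
|E_p| < 1: demand is inelastic.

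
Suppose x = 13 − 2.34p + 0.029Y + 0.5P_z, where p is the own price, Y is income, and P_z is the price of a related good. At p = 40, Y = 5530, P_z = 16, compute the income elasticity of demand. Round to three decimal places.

1.827

First evaluate x: 13 − 2.34(40) + 0.029(5530) + 0.5(16) = 13 − 93.6 + 160.37 + 8 = 87.77.
∂x/∂Y = +0.029, so E_I = 0.029·(5530/87.77) ≈ 1.827.
E_I > 1: normal good (luxury).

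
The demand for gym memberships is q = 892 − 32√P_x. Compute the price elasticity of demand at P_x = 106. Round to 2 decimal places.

At P_x = 106, q = 562.5398.
dq/dP_x = −32/(2√P_x) = −32/(2·10.2956).
Point elasticity E = (dq/dP_x)·(P_x/q) = -1.5541 × 106/562.5398 ≈ -0.29.
|E| < 1, so demand is inelastic at this price.

-0.29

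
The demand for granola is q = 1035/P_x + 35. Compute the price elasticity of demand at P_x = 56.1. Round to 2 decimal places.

At P_x = 56.1, q = 53.4492.
dq/dP_x = −1035/P_x² = −0.3289.
Point elasticity E = (dq/dP_x)·(P_x/q) = -0.3289 × 56.1/53.4492 ≈ -0.35.
|E| < 1, so demand is inelastic at this price.

-0.35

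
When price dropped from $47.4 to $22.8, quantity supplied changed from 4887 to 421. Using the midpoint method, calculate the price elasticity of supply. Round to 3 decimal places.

%Δq = (421 − 4887)/[(4887 + 421)/2] = -4466/2654 ≈ -1.6827.
%Δp = (22.8 − 47.4)/[(47.4 + 22.8)/2] = -24.6/35.1 ≈ -0.7009.
Arc elasticity E = %Δq/%Δp ≈ -1.6827/-0.7009 ≈ 2.401.
|E| > 1: supply is elastic over this range.

2.401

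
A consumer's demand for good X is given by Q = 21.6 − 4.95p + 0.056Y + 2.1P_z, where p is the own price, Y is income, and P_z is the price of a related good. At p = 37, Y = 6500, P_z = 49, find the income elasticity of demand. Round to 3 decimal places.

At the given point, Q = 21.6 − 4.95(37) + 0.056(6500) + 2.1(49) = 21.6 − 183.15 + 364 + 102.9 = 305.35.
∂Q/∂Y = +0.056, so E_I = 0.056·(6500/305.35) ≈ 1.192.
E_I > 1: normal good (luxury).

1.192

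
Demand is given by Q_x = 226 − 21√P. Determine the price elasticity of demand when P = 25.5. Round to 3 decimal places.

At P = 25.5, Q_x = 119.9552.
dQ_x/dP = −21/(2√P) = −21/(2·5.0498).
Point elasticity E = (dQ_x/dP)·(P/Q_x) = -2.0793 × 25.5/119.9552 ≈ -0.442.
|E| < 1, so demand is inelastic at this price.

-0.442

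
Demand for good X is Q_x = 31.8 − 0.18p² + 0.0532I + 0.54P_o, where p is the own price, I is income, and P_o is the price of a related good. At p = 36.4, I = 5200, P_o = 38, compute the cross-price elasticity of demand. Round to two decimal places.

Substituting, Q_x = 31.8 − 0.18(36.4)² + 0.0532(5200) + 0.54(38) = 31.8 − 238.4928 + 276.64 + 20.52 = 90.4672.
∂Q_x/∂P_o = +0.54, so E_xy = 0.54·(38/90.4672) ≈ 0.23.
E_xy > 0: the goods are substitutes.

0.23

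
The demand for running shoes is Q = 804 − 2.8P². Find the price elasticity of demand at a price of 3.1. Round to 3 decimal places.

-0.069

At P = 3.1, Q = 777.092.
dQ/dP = −2·2.8·P = −17.36.
Point elasticity E = (dQ/dP)·(P/Q) = -17.36 × 3.1/777.092 ≈ -0.069.
|E| < 1, so demand is inelastic at this price.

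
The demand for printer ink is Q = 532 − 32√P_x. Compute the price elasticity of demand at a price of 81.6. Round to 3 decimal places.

-0.595

At P_x = 81.6, Q = 242.9353.
dQ/dP_x = −32/(2√P_x) = −32/(2·9.0333).
Point elasticity E = (dQ/dP_x)·(P_x/Q) = -1.7712 × 81.6/242.9353 ≈ -0.595.
|E| < 1, so demand is inelastic at this price.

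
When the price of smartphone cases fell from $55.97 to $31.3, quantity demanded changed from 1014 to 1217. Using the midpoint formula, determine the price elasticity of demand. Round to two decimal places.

%Δq = (1217 − 1014)/[(1014 + 1217)/2] = 203/1115.5 ≈ 0.1820.
%Δp = (31.3 − 55.97)/[(55.97 + 31.3)/2] = -24.67/43.635 ≈ -0.5654.
Arc elasticity E = %Δq/%Δp ≈ 0.1820/-0.5654 ≈ -0.32.
|E| < 1: demand is inelastic over this range.

-0.32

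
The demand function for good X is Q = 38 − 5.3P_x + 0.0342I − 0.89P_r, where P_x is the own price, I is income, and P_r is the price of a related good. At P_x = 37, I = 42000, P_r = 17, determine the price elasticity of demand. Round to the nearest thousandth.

First evaluate Q: 38 − 5.3(37) + 0.0342(42000) − 0.89(17) = 38 − 196.1 + 1436.4 − 15.13 = 1263.17.
∂Q/∂P_x = −5.3, so E_p = (−5.3)·(37/1263.17) ≈ -0.155.
|E_p| < 1: demand is inelastic.

-0.155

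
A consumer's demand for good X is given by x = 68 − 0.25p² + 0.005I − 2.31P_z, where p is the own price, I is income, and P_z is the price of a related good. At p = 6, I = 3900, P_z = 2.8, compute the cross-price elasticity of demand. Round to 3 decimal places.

-0.090

Evaluating quantity at (p, I, P_z) gives x = 68 − 0.25(6)² + 0.005(3900) − 2.31(2.8) = 68 − 9 + 19.5 − 6.468 = 72.032.
∂x/∂P_z = −2.31, so E_xy = -2.31·(2.8/72.032) ≈ -0.090.
E_xy < 0: the goods are complements.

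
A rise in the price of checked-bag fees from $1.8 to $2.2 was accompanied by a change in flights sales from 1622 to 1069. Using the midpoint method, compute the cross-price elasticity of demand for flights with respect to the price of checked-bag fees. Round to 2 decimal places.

%ΔQ_x = (1069 − 1622)/[(1622+1069)/2] = -553/1345.5 ≈ -0.4110.
%ΔP_y = (2.2 − 1.8)/[(1.8+2.2)/2] ≈ 0.2000.
E_xy = -0.4110/0.2000 ≈ -2.05.
E_xy < 0, so flights and checked-bag fees are complements.

-2.05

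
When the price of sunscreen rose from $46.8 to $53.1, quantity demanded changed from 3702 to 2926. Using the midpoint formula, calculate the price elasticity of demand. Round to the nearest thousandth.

%ΔQ = (2926 − 3702)/[(3702 + 2926)/2] = -776/3314 ≈ -0.2342.
%Δp = (53.1 − 46.8)/[(46.8 + 53.1)/2] = 6.3/49.95 ≈ 0.1261.
Arc elasticity E = %ΔQ/%Δp ≈ -0.2342/0.1261 ≈ -1.857.
|E| > 1: demand is elastic over this range.

-1.857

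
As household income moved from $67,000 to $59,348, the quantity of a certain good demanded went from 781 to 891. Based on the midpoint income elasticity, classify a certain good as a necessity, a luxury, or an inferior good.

inferior

%ΔQ = (891 − 781)/[(781+891)/2] = 110/836 ≈ 0.1316.
%ΔY = (59,348 − 67,000)/[(67,000+59,348)/2] = -7652/63174 ≈ -0.1211.
E_I = %ΔQ/%ΔY ≈ -1.086.
E_I < 0: inferior good.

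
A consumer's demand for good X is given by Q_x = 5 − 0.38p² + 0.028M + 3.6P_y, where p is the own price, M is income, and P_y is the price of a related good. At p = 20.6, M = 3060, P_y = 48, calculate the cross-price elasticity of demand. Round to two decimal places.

1.69

At the given point, Q_x = 5 − 0.38(20.6)² + 0.028(3060) + 3.6(48) = 5 − 161.2568 + 85.68 + 172.8 = 102.2232.
∂Q_x/∂P_y = +3.6, so E_xy = 3.6·(48/102.2232) ≈ 1.69.
E_xy > 0: the goods are substitutes.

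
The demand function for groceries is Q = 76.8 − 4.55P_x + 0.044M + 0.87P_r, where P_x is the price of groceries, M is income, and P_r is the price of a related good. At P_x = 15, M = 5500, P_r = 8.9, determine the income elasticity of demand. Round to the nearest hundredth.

0.94

Substituting, Q = 76.8 − 4.55(15) + 0.044(5500) + 0.87(8.9) = 76.8 − 68.25 + 242 + 7.743 = 258.293.
∂Q/∂M = +0.044, so E_I = 0.044·(5500/258.293) ≈ 0.94.
E_I ∈ (0,1): normal good (necessity).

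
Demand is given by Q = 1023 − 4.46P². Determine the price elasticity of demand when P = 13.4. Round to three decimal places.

-7.209

At P = 13.4, Q = 222.1624.
dQ/dP = −2·4.46·P = −119.528.
Point elasticity E = (dQ/dP)·(P/Q) = -119.528 × 13.4/222.1624 ≈ -7.209.
|E| > 1, so demand is elastic at this price.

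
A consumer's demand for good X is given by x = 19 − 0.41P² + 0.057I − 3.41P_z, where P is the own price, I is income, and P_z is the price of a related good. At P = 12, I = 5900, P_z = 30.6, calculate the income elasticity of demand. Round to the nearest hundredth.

First evaluate x: 19 − 0.41(12)² + 0.057(5900) − 3.41(30.6) = 19 − 59.04 + 336.3 − 104.346 = 191.914.
∂x/∂I = +0.057, so E_I = 0.057·(5900/191.914) ≈ 1.75.
E_I > 1: normal good (luxury).

1.75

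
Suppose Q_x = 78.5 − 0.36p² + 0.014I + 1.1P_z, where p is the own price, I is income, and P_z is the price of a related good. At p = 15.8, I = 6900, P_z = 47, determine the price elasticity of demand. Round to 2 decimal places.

Substituting, Q_x = 78.5 − 0.36(15.8)² + 0.014(6900) + 1.1(47) = 78.5 − 89.8704 + 96.6 + 51.7 = 136.9296.
∂Q_x/∂p = −2·0.36·p = -11.376, so E_p = -11.376·(15.8/136.9296) ≈ -1.31.
|E_p| > 1: demand is elastic.

-1.31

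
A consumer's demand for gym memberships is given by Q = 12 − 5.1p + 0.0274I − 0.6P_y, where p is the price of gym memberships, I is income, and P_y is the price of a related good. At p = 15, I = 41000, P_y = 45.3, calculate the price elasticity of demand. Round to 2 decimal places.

-0.07

At the given point, Q = 12 − 5.1(15) + 0.0274(41000) − 0.6(45.3) = 12 − 76.5 + 1123.4 − 27.18 = 1031.72.
∂Q/∂p = −5.1, so E_p = (−5.1)·(15/1031.72) ≈ -0.07.
|E_p| < 1: demand is inelastic.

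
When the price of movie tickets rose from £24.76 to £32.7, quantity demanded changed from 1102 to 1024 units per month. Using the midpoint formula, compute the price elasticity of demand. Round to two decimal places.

-0.27

%ΔQ = (1024 − 1102)/[(1102 + 1024)/2] = -78/1063 ≈ -0.0734.
%ΔP = (32.7 − 24.76)/[(24.76 + 32.7)/2] = 7.94/28.73 ≈ 0.2764.
Arc elasticity E = %ΔQ/%ΔP ≈ -0.0734/0.2764 ≈ -0.27.
|E| < 1: demand is inelastic over this range.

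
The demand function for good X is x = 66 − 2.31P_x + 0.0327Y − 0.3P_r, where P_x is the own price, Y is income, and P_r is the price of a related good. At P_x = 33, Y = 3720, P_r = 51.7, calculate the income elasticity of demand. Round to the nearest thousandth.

1.268

At the given point, x = 66 − 2.31(33) + 0.0327(3720) − 0.3(51.7) = 66 − 76.23 + 121.644 − 15.51 = 95.904.
∂x/∂Y = +0.0327, so E_I = 0.0327·(3720/95.904) ≈ 1.268.
E_I > 1: normal good (luxury).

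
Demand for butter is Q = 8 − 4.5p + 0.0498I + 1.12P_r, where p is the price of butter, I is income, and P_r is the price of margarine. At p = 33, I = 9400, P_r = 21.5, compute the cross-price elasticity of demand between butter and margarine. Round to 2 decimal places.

First evaluate Q: 8 − 4.5(33) + 0.0498(9400) + 1.12(21.5) = 8 − 148.5 + 468.12 + 24.08 = 351.7.
∂Q/∂P_r = +1.12, so E_xy = 1.12·(21.5/351.7) ≈ 0.07.
E_xy > 0: the goods are substitutes.

0.07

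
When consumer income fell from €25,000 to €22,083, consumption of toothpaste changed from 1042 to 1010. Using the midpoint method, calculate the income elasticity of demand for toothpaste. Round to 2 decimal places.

%ΔQ = (1010 − 1042)/[(1042+1010)/2] = -32/1026 ≈ -0.0312.
%ΔI = (22,083 − 25,000)/[(25,000+22,083)/2] = -2917/23541.5 ≈ -0.1239.
E_I = %ΔQ/%ΔI ≈ 0.25.
E_I ∈ (0,1): normal good (necessity).

0.25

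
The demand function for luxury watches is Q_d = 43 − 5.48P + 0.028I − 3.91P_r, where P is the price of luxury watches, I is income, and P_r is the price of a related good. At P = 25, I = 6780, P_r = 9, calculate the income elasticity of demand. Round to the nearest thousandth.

At the given point, Q_d = 43 − 5.48(25) + 0.028(6780) − 3.91(9) = 43 − 137 + 189.84 − 35.19 = 60.65.
∂Q_d/∂I = +0.028, so E_I = 0.028·(6780/60.65) ≈ 3.130.
E_I > 1: normal good (luxury).

3.130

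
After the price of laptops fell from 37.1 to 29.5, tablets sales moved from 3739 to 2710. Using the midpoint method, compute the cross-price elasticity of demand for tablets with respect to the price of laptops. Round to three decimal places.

1.398

%ΔQ_x = (2710 − 3739)/[(3739+2710)/2] = -1029/3224.5 ≈ -0.3191.
%ΔP_y = (29.5 − 37.1)/[(37.1+29.5)/2] ≈ -0.2282.
E_xy = -0.3191/-0.2282 ≈ 1.398.
E_xy > 0, so tablets and laptops are substitutes.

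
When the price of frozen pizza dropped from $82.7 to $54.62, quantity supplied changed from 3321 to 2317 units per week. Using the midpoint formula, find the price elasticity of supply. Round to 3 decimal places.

%Δq = (2317 − 3321)/[(3321 + 2317)/2] = -1004/2819 ≈ -0.3562.
%ΔP = (54.62 − 82.7)/[(82.7 + 54.62)/2] = -28.08/68.66 ≈ -0.4090.
Arc elasticity E = %Δq/%ΔP ≈ -0.3562/-0.4090 ≈ 0.871.
|E| < 1: supply is inelastic over this range.

0.871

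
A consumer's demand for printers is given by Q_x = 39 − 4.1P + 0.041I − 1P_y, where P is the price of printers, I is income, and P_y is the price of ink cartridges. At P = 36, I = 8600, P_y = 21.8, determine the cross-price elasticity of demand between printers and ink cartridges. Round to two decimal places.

-0.10

At the given point, Q_x = 39 − 4.1(36) + 0.041(8600) − 1(21.8) = 39 − 147.6 + 352.6 − 21.8 = 222.2.
∂Q_x/∂P_y = −1, so E_xy = -1·(21.8/222.2) ≈ -0.10.
E_xy < 0: the goods are complements.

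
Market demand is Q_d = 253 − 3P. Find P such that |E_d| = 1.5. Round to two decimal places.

50.60

Set −bP/(a − bP) = −1.5 ⇒ bP = 1.5(a − bP) ⇒ bP(1+1.5) = 1.5·a.
P = 1.5·253/(3·2.5) = 50.60.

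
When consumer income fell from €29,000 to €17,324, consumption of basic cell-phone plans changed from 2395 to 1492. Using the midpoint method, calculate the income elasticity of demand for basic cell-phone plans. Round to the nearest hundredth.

%ΔQ = (1492 − 2395)/[(2395+1492)/2] = -903/1943.5 ≈ -0.4646.
%ΔI = (17,324 − 29,000)/[(29,000+17,324)/2] = -11676/23162 ≈ -0.5041.
E_I = %ΔQ/%ΔI ≈ 0.92.
E_I ∈ (0,1): normal good (necessity).

0.92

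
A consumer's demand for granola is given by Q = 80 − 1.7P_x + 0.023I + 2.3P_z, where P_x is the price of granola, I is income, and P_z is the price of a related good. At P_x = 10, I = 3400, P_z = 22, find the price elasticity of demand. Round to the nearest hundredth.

First evaluate Q: 80 − 1.7(10) + 0.023(3400) + 2.3(22) = 80 − 17 + 78.2 + 50.6 = 191.8.
∂Q/∂P_x = −1.7, so E_p = (−1.7)·(10/191.8) ≈ -0.09.
|E_p| < 1: demand is inelastic.

-0.09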